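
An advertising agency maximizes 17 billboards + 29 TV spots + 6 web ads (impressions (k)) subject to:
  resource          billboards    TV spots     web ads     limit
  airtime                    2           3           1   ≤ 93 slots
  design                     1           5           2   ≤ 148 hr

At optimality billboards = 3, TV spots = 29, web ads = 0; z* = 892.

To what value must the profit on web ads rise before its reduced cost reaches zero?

Check each constraint at x*: airtime 93/93 (tight); design 148/148 (tight).
From A_Bᵀ y = c: 2·y_airtime + 1·y_design = 17; 3·y_airtime + 5·y_design = 29.
→ y_airtime = 8 and y_design = 1.
web ads enters the basis when its profit ≥ yᵀa₃ = 8·1 + 1·2 = 10.

10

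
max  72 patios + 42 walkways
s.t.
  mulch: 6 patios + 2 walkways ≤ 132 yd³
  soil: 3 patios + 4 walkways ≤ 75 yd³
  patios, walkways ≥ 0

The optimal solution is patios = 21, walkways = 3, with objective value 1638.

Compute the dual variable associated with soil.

6

At the optimum: mulch uses 132 of 132 (binding); soil uses 75 of 75 (binding).
From A_Bᵀ y = c: 6·y_mulch + 3·y_soil = 72; 2·y_mulch + 4·y_soil = 42.
Solving: y_mulch = 9, y_soil = 6.
Shadow price of soil = 6.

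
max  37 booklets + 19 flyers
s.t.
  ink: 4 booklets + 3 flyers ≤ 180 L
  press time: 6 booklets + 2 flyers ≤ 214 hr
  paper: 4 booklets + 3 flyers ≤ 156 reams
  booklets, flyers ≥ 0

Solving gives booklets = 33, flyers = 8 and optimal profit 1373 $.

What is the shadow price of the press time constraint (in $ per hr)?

3.5

At the optimum: ink uses 156 of 180 (slack = 24); press time uses 214 of 214 (binding); paper uses 156 of 156 (binding).
Slack constraints have shadow price 0 (complementary slackness).
From A_Bᵀ y = c: 6·y_press time + 4·y_paper = 37; 2·y_press time + 3·y_paper = 19.
→ y_press time = 3.5 and y_paper = 4.
Shadow price of press time = 3.5.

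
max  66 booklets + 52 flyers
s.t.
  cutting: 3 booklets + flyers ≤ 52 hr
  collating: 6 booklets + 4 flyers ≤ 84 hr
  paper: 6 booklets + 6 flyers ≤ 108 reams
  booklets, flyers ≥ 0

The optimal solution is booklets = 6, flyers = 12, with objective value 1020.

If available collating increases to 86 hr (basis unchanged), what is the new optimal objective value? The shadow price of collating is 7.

1034

Δb = 2, so new z* = 1020 + (7)·(2) = 1020 + 14 = 1034.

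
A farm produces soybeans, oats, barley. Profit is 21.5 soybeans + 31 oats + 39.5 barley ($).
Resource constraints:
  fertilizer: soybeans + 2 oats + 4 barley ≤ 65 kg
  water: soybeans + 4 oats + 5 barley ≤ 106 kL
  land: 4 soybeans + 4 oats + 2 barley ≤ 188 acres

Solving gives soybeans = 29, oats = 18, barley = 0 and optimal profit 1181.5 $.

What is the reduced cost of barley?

-4.5

Check each constraint at x*: fertilizer 65/65 (tight); water 101/106 (slack 5); land 188/188 (tight).
By complementary slackness, y = 0 for the non-binding constraint.
Dual feasibility on the basic columns requires 1·y_fertilizer + 4·y_land = 21.5, 2·y_fertilizer + 4·y_land = 31.
This yields shadow prices y_fertilizer = 9.5, y_land = 3.
Reduced cost of barley: c₃ − yᵀa₃ = 39.5 − (9.5·4 + 3·2) = 39.5 − 44 = -4.5.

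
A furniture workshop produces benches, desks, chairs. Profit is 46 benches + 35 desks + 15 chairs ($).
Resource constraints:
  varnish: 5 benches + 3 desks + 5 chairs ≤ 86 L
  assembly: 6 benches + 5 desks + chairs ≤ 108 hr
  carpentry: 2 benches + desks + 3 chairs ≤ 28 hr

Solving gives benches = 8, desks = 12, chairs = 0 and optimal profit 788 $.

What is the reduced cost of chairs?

-6

At the optimum: varnish uses 76 of 86 (slack = 10); assembly uses 108 of 108 (binding); carpentry uses 28 of 28 (binding).
Slack constraints have shadow price 0 (complementary slackness).
The binding rows give the dual system: 6·y_assembly + 2·y_carpentry = 46 and 5·y_assembly + 1·y_carpentry = 35.
→ y_assembly = 6 and y_carpentry = 5.
Reduced cost of chairs: c₃ − yᵀa₃ = 15 − (6·1 + 5·3) = 15 − 21 = -6.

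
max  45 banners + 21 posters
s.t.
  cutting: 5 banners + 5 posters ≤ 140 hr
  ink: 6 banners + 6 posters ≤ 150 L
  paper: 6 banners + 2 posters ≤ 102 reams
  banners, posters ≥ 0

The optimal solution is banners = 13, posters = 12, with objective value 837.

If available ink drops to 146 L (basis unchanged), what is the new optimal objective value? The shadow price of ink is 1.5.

Δb = -4, so new z* = 837 + (1.5)·(-4) = 837 − 6 = 831.

831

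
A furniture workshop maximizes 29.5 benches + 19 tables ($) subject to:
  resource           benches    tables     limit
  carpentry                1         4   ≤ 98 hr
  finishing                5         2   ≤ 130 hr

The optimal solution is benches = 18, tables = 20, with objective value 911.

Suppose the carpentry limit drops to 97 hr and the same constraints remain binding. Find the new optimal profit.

Check each constraint at x*: carpentry 98/98 (tight); finishing 130/130 (tight).
From A_Bᵀ y = c: 1·y_carpentry + 5·y_finishing = 29.5; 4·y_carpentry + 2·y_finishing = 19.
This yields shadow prices y_carpentry = 2, y_finishing = 5.5.
Δz = y_carpentry·Δb = 2 × (-1) = -2, so new z* = 911 − 2 = 909.

909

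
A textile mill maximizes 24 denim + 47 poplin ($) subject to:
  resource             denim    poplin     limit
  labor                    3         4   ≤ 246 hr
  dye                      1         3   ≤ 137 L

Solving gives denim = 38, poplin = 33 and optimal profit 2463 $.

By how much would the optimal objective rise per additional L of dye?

At the optimum: labor uses 246 of 246 (binding); dye uses 137 of 137 (binding).
The binding rows give the dual system: 3·y_labor + 1·y_dye = 24 and 4·y_labor + 3·y_dye = 47.
Solving: y_labor = 5, y_dye = 9.
Shadow price of dye = 9.

9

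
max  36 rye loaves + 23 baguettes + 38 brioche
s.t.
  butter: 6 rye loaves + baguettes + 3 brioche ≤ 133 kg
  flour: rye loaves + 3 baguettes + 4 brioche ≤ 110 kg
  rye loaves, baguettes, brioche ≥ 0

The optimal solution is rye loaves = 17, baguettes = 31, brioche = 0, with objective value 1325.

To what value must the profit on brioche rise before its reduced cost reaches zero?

39

At the optimum: butter uses 133 of 133 (binding); flour uses 110 of 110 (binding).
The binding rows give the dual system: 6·y_butter + 1·y_flour = 36 and 1·y_butter + 3·y_flour = 23.
Solving: y_butter = 5, y_flour = 6.
brioche enters the basis when its profit ≥ yᵀa₃ = 5·3 + 6·4 = 39.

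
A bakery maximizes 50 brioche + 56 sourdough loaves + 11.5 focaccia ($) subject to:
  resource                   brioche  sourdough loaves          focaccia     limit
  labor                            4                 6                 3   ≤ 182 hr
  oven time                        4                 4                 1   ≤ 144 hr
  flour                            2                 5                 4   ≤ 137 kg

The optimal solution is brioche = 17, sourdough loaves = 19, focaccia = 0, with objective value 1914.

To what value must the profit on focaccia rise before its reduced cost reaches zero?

18.5

Check each constraint at x*: labor 182/182 (tight); oven time 144/144 (tight); flour 129/137 (slack 8).
By complementary slackness, y = 0 for the non-binding constraint.
Dual feasibility on the basic columns requires 4·y_labor + 4·y_oven time = 50, 6·y_labor + 4·y_oven time = 56.
→ y_labor = 3 and y_oven time = 9.5.
focaccia enters the basis when its profit ≥ yᵀa₃ = 3·3 + 9.5·1 = 18.5.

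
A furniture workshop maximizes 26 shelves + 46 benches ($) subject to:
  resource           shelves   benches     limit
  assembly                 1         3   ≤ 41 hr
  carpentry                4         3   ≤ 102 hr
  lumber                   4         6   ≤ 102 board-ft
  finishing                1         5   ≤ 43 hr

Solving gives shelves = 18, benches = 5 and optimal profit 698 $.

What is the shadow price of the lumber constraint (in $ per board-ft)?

Check each constraint at x*: assembly 33/41 (slack 8); carpentry 87/102 (slack 15); lumber 102/102 (tight); finishing 43/43 (tight).
By complementary slackness, y = 0 for the non-binding constraints.
From A_Bᵀ y = c: 4·y_lumber + 1·y_finishing = 26; 6·y_lumber + 5·y_finishing = 46.
→ y_lumber = 6 and y_finishing = 2.
Shadow price of lumber = 6.

6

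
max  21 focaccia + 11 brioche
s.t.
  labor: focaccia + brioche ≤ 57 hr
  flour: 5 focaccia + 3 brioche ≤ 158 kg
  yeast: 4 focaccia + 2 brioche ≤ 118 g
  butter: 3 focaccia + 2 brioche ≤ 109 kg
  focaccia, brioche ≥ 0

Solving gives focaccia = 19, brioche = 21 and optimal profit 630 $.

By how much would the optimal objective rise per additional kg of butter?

Check each constraint at x*: labor 40/57 (slack 17); flour 158/158 (tight); yeast 118/118 (tight); butter 99/109 (slack 10).
By complementary slackness, y = 0 for the non-binding constraints.
From A_Bᵀ y = c: 5·y_flour + 4·y_yeast = 21; 3·y_flour + 2·y_yeast = 11.
This yields shadow prices y_flour = 1, y_yeast = 4.
Shadow price of butter = 0.

0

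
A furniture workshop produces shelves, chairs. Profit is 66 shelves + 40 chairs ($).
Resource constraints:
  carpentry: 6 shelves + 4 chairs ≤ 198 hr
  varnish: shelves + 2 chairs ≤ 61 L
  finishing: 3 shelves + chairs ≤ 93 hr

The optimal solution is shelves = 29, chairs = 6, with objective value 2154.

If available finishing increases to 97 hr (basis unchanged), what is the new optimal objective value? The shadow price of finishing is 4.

Δb = 4, so new z* = 2154 + (4)·(4) = 2154 + 16 = 2170.

2170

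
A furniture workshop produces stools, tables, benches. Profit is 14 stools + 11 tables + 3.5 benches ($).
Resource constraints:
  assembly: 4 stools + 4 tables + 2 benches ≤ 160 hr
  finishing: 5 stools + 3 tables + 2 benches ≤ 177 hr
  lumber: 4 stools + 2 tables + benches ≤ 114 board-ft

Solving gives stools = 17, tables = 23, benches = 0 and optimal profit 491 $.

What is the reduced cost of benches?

-2

Check each constraint at x*: assembly 160/160 (tight); finishing 154/177 (slack 23); lumber 114/114 (tight).
Since finishing is not tight, its dual is 0.
The binding rows give the dual system: 4·y_assembly + 4·y_lumber = 14 and 4·y_assembly + 2·y_lumber = 11.
Solving: y_assembly = 2, y_lumber = 1.5.
Reduced cost of benches: c₃ − yᵀa₃ = 3.5 − (2·2 + 1.5·1) = 3.5 − 5.5 = -2.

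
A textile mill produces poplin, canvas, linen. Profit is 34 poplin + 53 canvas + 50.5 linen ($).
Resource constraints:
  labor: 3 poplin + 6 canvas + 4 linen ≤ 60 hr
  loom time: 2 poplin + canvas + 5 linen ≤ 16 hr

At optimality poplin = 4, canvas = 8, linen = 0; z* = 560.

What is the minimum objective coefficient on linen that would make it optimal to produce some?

Check each constraint at x*: labor 60/60 (tight); loom time 16/16 (tight).
The binding rows give the dual system: 3·y_labor + 2·y_loom time = 34 and 6·y_labor + 1·y_loom time = 53.
→ y_labor = 8 and y_loom time = 5.
linen enters the basis when its profit ≥ yᵀa₃ = 8·4 + 5·5 = 57.

57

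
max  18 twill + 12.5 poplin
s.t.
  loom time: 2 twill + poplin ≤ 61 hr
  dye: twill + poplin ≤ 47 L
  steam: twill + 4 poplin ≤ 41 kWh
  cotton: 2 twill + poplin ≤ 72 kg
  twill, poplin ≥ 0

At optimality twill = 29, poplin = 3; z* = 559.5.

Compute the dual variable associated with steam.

At the optimum: loom time uses 61 of 61 (binding); dye uses 32 of 47 (slack = 15); steam uses 41 of 41 (binding); cotton uses 61 of 72 (slack = 11).
Slack constraints have shadow price 0 (complementary slackness).
Dual feasibility on the basic columns requires 2·y_loom time + 1·y_steam = 18, 1·y_loom time + 4·y_steam = 12.5.
→ y_loom time = 8.5 and y_steam = 1.
Shadow price of steam = 1.

1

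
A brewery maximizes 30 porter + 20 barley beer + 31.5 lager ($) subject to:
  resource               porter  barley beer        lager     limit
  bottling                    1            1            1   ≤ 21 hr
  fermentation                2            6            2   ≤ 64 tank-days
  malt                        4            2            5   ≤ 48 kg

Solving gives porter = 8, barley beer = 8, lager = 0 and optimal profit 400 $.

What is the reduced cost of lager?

-5.5

Binding: fermentation and malt. Non-binding: bottling (5 unused).
By complementary slackness, y = 0 for the non-binding constraint.
Dual feasibility on the basic columns requires 2·y_fermentation + 4·y_malt = 30, 6·y_fermentation + 2·y_malt = 20.
→ y_fermentation = 1 and y_malt = 7.
Reduced cost of lager: c₃ − yᵀa₃ = 31.5 − (1·2 + 7·5) = 31.5 − 37 = -5.5.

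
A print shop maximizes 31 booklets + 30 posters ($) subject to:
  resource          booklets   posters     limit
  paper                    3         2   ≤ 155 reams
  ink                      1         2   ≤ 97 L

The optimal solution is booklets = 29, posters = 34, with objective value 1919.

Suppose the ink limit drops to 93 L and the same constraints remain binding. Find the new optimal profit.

1891

Both paper and ink are binding at x*.
The binding rows give the dual system: 3·y_paper + 1·y_ink = 31 and 2·y_paper + 2·y_ink = 30.
Solving: y_paper = 8, y_ink = 7.
Δz = y_ink·Δb = 7 × (-4) = -28, so new z* = 1919 − 28 = 1891.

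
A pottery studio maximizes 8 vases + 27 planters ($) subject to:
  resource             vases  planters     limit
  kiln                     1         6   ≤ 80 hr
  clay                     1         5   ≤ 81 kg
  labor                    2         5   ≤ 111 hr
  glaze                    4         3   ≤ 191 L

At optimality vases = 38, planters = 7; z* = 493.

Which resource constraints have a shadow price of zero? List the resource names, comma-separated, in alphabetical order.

kiln: 80/80 (binding)
clay: 73/81 (slack 8)
labor: 111/111 (binding)
glaze: 173/191 (slack 18)
By complementary slackness, a constraint with positive slack has shadow price 0 → clay, glaze.

clay, glaze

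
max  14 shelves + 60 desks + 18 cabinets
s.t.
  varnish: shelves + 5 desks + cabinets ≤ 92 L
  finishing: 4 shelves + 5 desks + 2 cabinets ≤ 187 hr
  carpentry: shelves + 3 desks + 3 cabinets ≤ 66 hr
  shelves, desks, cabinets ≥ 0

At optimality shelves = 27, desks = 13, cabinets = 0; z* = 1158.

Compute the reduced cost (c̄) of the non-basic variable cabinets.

-6

At the optimum: varnish uses 92 of 92 (binding); finishing uses 173 of 187 (slack = 14); carpentry uses 66 of 66 (binding).
By complementary slackness, y = 0 for the non-binding constraint.
Dual feasibility on the basic columns requires 1·y_varnish + 1·y_carpentry = 14, 5·y_varnish + 3·y_carpentry = 60.
Solving: y_varnish = 9, y_carpentry = 5.
Reduced cost of cabinets: c₃ − yᵀa₃ = 18 − (9·1 + 5·3) = 18 − 24 = -6.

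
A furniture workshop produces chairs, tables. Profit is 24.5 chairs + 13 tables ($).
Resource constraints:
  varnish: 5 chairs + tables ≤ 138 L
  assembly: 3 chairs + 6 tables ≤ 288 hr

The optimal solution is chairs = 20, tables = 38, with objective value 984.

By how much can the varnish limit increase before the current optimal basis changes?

Binding constraints: varnish, assembly. The basis is B = [[5,1],[3,6]] with det 27.
Per unit increase in varnish, x* moves by d = (0.2222, -0.1111).
The basis stays optimal until tables reaches 0; allowable increase = 342 L.

342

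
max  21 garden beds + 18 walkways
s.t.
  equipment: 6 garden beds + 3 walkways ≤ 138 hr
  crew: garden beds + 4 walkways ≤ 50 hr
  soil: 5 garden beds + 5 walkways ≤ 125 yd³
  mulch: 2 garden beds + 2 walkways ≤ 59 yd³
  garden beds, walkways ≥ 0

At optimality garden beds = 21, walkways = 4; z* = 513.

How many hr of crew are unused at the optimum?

crew used = 1·21 + 4·4 = 37; slack = 50 − 37 = 13.

13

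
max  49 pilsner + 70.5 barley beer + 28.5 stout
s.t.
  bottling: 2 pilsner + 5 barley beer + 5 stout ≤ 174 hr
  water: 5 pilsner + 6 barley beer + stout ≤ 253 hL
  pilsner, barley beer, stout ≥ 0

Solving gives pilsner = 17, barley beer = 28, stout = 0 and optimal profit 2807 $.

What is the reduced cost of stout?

-2

At the optimum: bottling uses 174 of 174 (binding); water uses 253 of 253 (binding).
The binding rows give the dual system: 2·y_bottling + 5·y_water = 49 and 5·y_bottling + 6·y_water = 70.5.
→ y_bottling = 4.5 and y_water = 8.
Reduced cost of stout: c₃ − yᵀa₃ = 28.5 − (4.5·5 + 8·1) = 28.5 − 30.5 = -2.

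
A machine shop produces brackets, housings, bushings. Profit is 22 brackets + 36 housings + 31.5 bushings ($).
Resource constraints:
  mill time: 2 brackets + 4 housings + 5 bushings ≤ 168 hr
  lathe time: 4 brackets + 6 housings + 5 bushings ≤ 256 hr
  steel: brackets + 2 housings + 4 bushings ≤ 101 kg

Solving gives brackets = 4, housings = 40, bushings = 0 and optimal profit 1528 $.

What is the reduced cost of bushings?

-3.5

At the optimum: mill time uses 168 of 168 (binding); lathe time uses 256 of 256 (binding); steel uses 84 of 101 (slack = 17).
By complementary slackness, y = 0 for the non-binding constraint.
From A_Bᵀ y = c: 2·y_mill time + 4·y_lathe time = 22; 4·y_mill time + 6·y_lathe time = 36.
→ y_mill time = 3 and y_lathe time = 4.
Reduced cost of bushings: c₃ − yᵀa₃ = 31.5 − (3·5 + 4·5) = 31.5 − 35 = -3.5.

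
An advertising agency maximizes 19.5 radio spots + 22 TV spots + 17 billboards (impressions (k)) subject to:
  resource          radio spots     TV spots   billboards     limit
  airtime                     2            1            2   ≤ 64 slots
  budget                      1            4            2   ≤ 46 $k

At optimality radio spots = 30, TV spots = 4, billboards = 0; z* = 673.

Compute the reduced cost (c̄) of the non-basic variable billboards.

Check each constraint at x*: airtime 64/64 (tight); budget 46/46 (tight).
The binding rows give the dual system: 2·y_airtime + 1·y_budget = 19.5 and 1·y_airtime + 4·y_budget = 22.
Solving: y_airtime = 8, y_budget = 3.5.
Reduced cost of billboards: c₃ − yᵀa₃ = 17 − (8·2 + 3.5·2) = 17 − 23 = -6.

-6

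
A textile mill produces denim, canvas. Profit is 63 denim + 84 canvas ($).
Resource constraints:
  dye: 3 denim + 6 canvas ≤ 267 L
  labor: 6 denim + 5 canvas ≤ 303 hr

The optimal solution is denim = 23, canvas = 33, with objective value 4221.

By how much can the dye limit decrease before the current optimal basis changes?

Binding constraints: dye, labor. The basis is B = [[3,6],[6,5]] with det -21.
Per unit decrease in dye, x* moves by d = (0.2381, -0.2857).
The basis stays optimal until canvas reaches 0; allowable decrease = 115.5 L.

115.5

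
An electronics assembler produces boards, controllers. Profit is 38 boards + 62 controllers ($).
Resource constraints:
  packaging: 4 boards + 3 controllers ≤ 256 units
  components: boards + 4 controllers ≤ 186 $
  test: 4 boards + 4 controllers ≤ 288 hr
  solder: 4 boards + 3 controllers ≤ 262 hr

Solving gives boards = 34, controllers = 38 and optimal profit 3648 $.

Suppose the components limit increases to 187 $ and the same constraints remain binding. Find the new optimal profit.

3656

At the optimum: packaging uses 250 of 256 (slack = 6); components uses 186 of 186 (binding); test uses 288 of 288 (binding); solder uses 250 of 262 (slack = 12).
Slack constraints have shadow price 0 (complementary slackness).
Dual feasibility on the basic columns requires 1·y_components + 4·y_test = 38, 4·y_components + 4·y_test = 62.
Solving: y_components = 8, y_test = 7.5.
Δz = y_components·Δb = 8 × (1) = 8, so new z* = 3648 + 8 = 3656.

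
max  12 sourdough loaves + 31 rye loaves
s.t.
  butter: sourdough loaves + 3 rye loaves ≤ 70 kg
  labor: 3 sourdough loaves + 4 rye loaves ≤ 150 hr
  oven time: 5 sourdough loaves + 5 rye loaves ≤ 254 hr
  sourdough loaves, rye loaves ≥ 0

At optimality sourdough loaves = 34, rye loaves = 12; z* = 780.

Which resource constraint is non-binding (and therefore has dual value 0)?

butter: 70/70 (binding)
labor: 150/150 (binding)
oven time: 230/254 (slack 24)
By complementary slackness, a constraint with positive slack has shadow price 0 → oven time.

oven time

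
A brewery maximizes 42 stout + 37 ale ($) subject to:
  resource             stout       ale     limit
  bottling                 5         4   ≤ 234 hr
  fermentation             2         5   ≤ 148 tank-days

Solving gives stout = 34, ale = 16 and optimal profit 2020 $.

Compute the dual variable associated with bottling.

8

Check each constraint at x*: bottling 234/234 (tight); fermentation 148/148 (tight).
Dual feasibility on the basic columns requires 5·y_bottling + 2·y_fermentation = 42, 4·y_bottling + 5·y_fermentation = 37.
→ y_bottling = 8 and y_fermentation = 1.
Shadow price of bottling = 8.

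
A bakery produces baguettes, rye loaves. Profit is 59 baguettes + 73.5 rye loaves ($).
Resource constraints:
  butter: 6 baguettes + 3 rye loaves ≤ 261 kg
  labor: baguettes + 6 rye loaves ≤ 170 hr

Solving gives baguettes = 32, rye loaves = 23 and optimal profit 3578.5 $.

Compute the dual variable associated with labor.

Both butter and labor are binding at x*.
The binding rows give the dual system: 6·y_butter + 1·y_labor = 59 and 3·y_butter + 6·y_labor = 73.5.
Solving: y_butter = 8.5, y_labor = 8.
Shadow price of labor = 8.

8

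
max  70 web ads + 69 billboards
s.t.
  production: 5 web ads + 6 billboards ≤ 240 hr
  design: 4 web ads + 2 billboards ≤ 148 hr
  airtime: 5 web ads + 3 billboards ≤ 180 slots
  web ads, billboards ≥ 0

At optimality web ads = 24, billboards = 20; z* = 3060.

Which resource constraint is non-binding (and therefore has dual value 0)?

design

production: 240/240 (binding)
design: 136/148 (slack 12)
airtime: 180/180 (binding)
By complementary slackness, a constraint with positive slack has shadow price 0 → design.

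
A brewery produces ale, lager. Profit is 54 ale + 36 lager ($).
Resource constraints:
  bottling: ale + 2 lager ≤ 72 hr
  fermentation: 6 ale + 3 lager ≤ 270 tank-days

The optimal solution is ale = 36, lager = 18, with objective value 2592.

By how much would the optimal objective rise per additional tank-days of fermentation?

8

At the optimum: bottling uses 72 of 72 (binding); fermentation uses 270 of 270 (binding).
From A_Bᵀ y = c: 1·y_bottling + 6·y_fermentation = 54; 2·y_bottling + 3·y_fermentation = 36.
Solving: y_bottling = 6, y_fermentation = 8.
Shadow price of fermentation = 8.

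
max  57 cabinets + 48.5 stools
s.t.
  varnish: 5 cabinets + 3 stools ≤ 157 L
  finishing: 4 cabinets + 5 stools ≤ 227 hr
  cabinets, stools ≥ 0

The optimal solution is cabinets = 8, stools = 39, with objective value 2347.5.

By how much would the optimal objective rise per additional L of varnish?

7

Both varnish and finishing are binding at x*.
From A_Bᵀ y = c: 5·y_varnish + 4·y_finishing = 57; 3·y_varnish + 5·y_finishing = 48.5.
Solving: y_varnish = 7, y_finishing = 5.5.
Shadow price of varnish = 7.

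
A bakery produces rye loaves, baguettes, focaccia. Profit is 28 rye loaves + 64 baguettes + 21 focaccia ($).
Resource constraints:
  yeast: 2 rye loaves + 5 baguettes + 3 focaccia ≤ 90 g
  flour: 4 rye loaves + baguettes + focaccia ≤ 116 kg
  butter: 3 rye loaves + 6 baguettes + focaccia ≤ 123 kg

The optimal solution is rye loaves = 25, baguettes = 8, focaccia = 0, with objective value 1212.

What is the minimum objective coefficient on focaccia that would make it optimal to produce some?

Check each constraint at x*: yeast 90/90 (tight); flour 108/116 (slack 8); butter 123/123 (tight).
By complementary slackness, y = 0 for the non-binding constraint.
From A_Bᵀ y = c: 2·y_yeast + 3·y_butter = 28; 5·y_yeast + 6·y_butter = 64.
→ y_yeast = 8 and y_butter = 4.
focaccia enters the basis when its profit ≥ yᵀa₃ = 8·3 + 4·1 = 28.

28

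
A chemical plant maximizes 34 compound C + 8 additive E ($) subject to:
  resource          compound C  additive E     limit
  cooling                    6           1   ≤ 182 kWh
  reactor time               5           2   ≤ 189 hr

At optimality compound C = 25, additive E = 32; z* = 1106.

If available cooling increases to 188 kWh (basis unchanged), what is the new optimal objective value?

Both cooling and reactor time are binding at x*.
From A_Bᵀ y = c: 6·y_cooling + 5·y_reactor time = 34; 1·y_cooling + 2·y_reactor time = 8.
→ y_cooling = 4 and y_reactor time = 2.
Δz = y_cooling·Δb = 4 × (6) = 24, so new z* = 1106 + 24 = 1130.

1130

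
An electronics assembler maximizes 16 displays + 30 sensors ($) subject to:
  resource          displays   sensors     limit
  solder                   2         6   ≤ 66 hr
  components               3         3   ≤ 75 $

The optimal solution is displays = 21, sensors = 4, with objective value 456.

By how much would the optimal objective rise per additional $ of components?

3

Check each constraint at x*: solder 66/66 (tight); components 75/75 (tight).
Dual feasibility on the basic columns requires 2·y_solder + 3·y_components = 16, 6·y_solder + 3·y_components = 30.
This yields shadow prices y_solder = 3.5, y_components = 3.
Shadow price of components = 3.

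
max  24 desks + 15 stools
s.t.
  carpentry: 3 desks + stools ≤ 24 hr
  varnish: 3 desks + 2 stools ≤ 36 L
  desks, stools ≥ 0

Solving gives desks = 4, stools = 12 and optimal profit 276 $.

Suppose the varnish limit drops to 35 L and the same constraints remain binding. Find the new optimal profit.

Check each constraint at x*: carpentry 24/24 (tight); varnish 36/36 (tight).
From A_Bᵀ y = c: 3·y_carpentry + 3·y_varnish = 24; 1·y_carpentry + 2·y_varnish = 15.
→ y_carpentry = 1 and y_varnish = 7.
Δz = y_varnish·Δb = 7 × (-1) = -7, so new z* = 276 − 7 = 269.

269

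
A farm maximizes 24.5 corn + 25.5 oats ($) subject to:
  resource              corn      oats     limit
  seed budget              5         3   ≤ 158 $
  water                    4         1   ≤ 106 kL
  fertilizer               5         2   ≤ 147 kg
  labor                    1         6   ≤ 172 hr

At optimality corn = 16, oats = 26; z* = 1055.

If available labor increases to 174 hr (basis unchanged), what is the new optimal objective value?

Binding: seed budget and labor. Non-binding: water (16 unused), fertilizer (15 unused).
By complementary slackness, y = 0 for the non-binding constraints.
From A_Bᵀ y = c: 5·y_seed budget + 1·y_labor = 24.5; 3·y_seed budget + 6·y_labor = 25.5.
→ y_seed budget = 4.5 and y_labor = 2.
Δz = y_labor·Δb = 2 × (2) = 4, so new z* = 1055 + 4 = 1059.

1059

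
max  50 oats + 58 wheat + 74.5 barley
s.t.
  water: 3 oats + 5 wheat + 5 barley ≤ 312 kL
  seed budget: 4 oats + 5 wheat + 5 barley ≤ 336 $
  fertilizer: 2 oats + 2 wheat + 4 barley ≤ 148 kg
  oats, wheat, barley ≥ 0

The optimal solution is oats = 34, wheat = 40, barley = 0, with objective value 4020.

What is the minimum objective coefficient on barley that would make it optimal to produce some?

Binding: seed budget and fertilizer. Non-binding: water (10 unused).
Since water is not tight, its dual is 0.
Dual feasibility on the basic columns requires 4·y_seed budget + 2·y_fertilizer = 50, 5·y_seed budget + 2·y_fertilizer = 58.
This yields shadow prices y_seed budget = 8, y_fertilizer = 9.
barley enters the basis when its profit ≥ yᵀa₃ = 8·5 + 9·4 = 76.

76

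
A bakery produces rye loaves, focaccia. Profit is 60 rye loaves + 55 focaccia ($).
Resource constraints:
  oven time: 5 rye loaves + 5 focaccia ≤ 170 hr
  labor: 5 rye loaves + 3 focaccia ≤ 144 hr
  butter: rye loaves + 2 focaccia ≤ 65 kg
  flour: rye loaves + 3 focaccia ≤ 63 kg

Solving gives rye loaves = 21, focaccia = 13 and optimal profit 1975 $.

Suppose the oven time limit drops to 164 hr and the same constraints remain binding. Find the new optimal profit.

1918

At the optimum: oven time uses 170 of 170 (binding); labor uses 144 of 144 (binding); butter uses 47 of 65 (slack = 18); flour uses 60 of 63 (slack = 3).
Slack constraints have shadow price 0 (complementary slackness).
Dual feasibility on the basic columns requires 5·y_oven time + 5·y_labor = 60, 5·y_oven time + 3·y_labor = 55.
This yields shadow prices y_oven time = 9.5, y_labor = 2.5.
Δz = y_oven time·Δb = 9.5 × (-6) = -57, so new z* = 1975 − 57 = 1918.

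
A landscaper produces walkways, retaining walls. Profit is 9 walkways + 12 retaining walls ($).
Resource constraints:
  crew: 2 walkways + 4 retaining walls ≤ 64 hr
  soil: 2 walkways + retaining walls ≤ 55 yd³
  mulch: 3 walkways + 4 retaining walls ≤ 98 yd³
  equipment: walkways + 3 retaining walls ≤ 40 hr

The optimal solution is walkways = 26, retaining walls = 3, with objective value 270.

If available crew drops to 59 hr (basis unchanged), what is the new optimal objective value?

257.5

At the optimum: crew uses 64 of 64 (binding); soil uses 55 of 55 (binding); mulch uses 90 of 98 (slack = 8); equipment uses 35 of 40 (slack = 5).
Since mulch, equipment are not tight, their duals are 0.
Dual feasibility on the basic columns requires 2·y_crew + 2·y_soil = 9, 4·y_crew + 1·y_soil = 12.
Solving: y_crew = 2.5, y_soil = 2.
Δz = y_crew·Δb = 2.5 × (-5) = -12.5, so new z* = 270 − 12.5 = 257.5.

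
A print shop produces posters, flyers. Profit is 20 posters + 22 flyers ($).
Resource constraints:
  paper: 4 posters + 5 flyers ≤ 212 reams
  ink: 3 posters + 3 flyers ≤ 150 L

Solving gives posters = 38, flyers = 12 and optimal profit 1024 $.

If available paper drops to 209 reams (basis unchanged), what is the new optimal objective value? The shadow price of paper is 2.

1018

Δb = -3, so new z* = 1024 + (2)·(-3) = 1024 − 6 = 1018.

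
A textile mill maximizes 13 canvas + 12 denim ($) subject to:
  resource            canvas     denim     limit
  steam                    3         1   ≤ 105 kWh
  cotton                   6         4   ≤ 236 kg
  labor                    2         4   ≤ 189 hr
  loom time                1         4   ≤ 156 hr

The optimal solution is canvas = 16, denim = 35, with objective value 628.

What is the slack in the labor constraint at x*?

17

labor used = 2·16 + 4·35 = 172; slack = 189 − 172 = 17.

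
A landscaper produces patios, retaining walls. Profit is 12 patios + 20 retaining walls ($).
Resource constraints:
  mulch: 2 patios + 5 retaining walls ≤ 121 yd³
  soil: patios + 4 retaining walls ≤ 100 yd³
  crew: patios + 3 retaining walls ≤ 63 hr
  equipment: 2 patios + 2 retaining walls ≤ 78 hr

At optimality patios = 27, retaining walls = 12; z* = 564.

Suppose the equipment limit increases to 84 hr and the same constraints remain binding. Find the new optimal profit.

Binding: crew and equipment. Non-binding: mulch (7 unused), soil (25 unused).
By complementary slackness, y = 0 for the non-binding constraints.
From A_Bᵀ y = c: 1·y_crew + 2·y_equipment = 12; 3·y_crew + 2·y_equipment = 20.
This yields shadow prices y_crew = 4, y_equipment = 4.
Δz = y_equipment·Δb = 4 × (6) = 24, so new z* = 564 + 24 = 588.

588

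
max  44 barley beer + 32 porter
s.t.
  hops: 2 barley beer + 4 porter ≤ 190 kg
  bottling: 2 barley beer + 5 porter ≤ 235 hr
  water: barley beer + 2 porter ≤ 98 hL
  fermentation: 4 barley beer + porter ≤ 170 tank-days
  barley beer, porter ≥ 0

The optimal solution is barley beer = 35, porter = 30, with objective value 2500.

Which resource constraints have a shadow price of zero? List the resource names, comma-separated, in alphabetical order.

hops: 190/190 (binding)
bottling: 220/235 (slack 15)
water: 95/98 (slack 3)
fermentation: 170/170 (binding)
By complementary slackness, a constraint with positive slack has shadow price 0 → bottling, water.

bottling, water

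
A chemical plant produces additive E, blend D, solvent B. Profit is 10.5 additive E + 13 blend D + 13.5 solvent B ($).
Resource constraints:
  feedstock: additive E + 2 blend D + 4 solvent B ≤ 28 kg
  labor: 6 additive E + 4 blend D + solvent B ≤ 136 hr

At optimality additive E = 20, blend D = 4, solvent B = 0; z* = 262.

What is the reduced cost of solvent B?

At the optimum: feedstock uses 28 of 28 (binding); labor uses 136 of 136 (binding).
Dual feasibility on the basic columns requires 1·y_feedstock + 6·y_labor = 10.5, 2·y_feedstock + 4·y_labor = 13.
This yields shadow prices y_feedstock = 4.5, y_labor = 1.
Reduced cost of solvent B: c₃ − yᵀa₃ = 13.5 − (4.5·4 + 1·1) = 13.5 − 19 = -5.5.

-5.5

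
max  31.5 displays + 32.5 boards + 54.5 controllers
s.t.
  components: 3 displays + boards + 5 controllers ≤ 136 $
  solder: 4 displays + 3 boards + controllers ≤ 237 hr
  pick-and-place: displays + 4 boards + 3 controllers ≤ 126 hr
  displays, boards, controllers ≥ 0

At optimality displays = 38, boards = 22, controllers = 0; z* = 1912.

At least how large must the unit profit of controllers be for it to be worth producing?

60.5

Check each constraint at x*: components 136/136 (tight); solder 218/237 (slack 19); pick-and-place 126/126 (tight).
By complementary slackness, y = 0 for the non-binding constraint.
From A_Bᵀ y = c: 3·y_components + 1·y_pick-and-place = 31.5; 1·y_components + 4·y_pick-and-place = 32.5.
This yields shadow prices y_components = 8.5, y_pick-and-place = 6.
controllers enters the basis when its profit ≥ yᵀa₃ = 8.5·5 + 6·3 = 60.5.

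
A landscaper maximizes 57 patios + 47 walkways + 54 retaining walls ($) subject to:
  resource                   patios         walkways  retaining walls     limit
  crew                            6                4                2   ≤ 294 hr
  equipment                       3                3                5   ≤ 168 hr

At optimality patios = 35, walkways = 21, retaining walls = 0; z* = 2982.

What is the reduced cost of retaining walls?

At the optimum: crew uses 294 of 294 (binding); equipment uses 168 of 168 (binding).
The binding rows give the dual system: 6·y_crew + 3·y_equipment = 57 and 4·y_crew + 3·y_equipment = 47.
This yields shadow prices y_crew = 5, y_equipment = 9.
Reduced cost of retaining walls: c₃ − yᵀa₃ = 54 − (5·2 + 9·5) = 54 − 55 = -1.

-1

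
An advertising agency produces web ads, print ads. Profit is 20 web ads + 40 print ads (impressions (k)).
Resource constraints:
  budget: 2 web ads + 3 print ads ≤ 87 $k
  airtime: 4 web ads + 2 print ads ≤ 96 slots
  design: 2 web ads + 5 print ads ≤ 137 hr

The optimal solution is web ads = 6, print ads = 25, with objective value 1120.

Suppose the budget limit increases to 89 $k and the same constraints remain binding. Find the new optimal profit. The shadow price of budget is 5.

1130

Δb = 2, so new z* = 1120 + (5)·(2) = 1120 + 10 = 1130.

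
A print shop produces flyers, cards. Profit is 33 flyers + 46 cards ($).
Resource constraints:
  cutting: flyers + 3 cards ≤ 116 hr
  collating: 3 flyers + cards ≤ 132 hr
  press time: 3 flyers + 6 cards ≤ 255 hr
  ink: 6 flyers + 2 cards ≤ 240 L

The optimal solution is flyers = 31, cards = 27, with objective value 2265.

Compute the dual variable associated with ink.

2

Check each constraint at x*: cutting 112/116 (slack 4); collating 120/132 (slack 12); press time 255/255 (tight); ink 240/240 (tight).
Since cutting, collating are not tight, their duals are 0.
The binding rows give the dual system: 3·y_press time + 6·y_ink = 33 and 6·y_press time + 2·y_ink = 46.
This yields shadow prices y_press time = 7, y_ink = 2.
Shadow price of ink = 2.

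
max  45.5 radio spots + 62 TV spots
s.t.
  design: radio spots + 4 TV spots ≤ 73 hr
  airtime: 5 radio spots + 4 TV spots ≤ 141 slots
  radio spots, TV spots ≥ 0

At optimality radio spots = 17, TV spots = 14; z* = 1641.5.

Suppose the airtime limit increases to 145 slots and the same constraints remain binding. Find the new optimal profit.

1671.5

Both design and airtime are binding at x*.
The binding rows give the dual system: 1·y_design + 5·y_airtime = 45.5 and 4·y_design + 4·y_airtime = 62.
→ y_design = 8 and y_airtime = 7.5.
Δz = y_airtime·Δb = 7.5 × (4) = 30, so new z* = 1641.5 + 30 = 1671.5.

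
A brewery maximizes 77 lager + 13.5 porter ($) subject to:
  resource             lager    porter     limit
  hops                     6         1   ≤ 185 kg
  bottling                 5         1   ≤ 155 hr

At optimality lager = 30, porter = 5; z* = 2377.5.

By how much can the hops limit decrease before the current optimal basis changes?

30

Binding constraints: hops, bottling. The basis is B = [[6,1],[5,1]] with det 1.
Per unit decrease in hops, x* moves by d = (-1, 5).
The basis stays optimal until lager reaches 0; allowable decrease = 30 kg.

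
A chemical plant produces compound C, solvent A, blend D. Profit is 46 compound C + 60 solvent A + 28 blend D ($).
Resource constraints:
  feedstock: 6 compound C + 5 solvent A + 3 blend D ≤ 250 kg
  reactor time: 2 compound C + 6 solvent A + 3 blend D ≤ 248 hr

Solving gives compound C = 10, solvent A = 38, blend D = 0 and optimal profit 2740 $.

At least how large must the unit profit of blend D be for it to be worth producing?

Check each constraint at x*: feedstock 250/250 (tight); reactor time 248/248 (tight).
Dual feasibility on the basic columns requires 6·y_feedstock + 2·y_reactor time = 46, 5·y_feedstock + 6·y_reactor time = 60.
This yields shadow prices y_feedstock = 6, y_reactor time = 5.
blend D enters the basis when its profit ≥ yᵀa₃ = 6·3 + 5·3 = 33.

33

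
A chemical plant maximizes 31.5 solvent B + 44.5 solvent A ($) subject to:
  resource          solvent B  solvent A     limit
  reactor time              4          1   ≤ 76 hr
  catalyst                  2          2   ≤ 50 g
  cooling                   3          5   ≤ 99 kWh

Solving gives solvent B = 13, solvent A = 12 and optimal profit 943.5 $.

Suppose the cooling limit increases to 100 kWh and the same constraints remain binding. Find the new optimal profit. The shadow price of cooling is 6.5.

950

Δb = 1, so new z* = 943.5 + (6.5)·(1) = 943.5 + 6.5 = 950.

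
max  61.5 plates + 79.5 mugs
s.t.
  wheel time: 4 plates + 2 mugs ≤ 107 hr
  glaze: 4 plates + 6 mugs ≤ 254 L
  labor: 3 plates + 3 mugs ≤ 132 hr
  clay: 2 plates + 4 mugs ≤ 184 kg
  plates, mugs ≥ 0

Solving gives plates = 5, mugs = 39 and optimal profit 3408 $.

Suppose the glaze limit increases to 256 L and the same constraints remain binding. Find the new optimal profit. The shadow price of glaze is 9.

Δb = 2, so new z* = 3408 + (9)·(2) = 3408 + 18 = 3426.

3426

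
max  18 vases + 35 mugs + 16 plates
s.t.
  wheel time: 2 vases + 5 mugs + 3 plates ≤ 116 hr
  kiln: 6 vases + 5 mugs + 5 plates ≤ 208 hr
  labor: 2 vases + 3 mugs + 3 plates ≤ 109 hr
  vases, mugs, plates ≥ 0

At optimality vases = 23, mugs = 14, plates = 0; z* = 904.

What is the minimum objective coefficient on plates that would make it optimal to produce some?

Binding: wheel time and kiln. Non-binding: labor (21 unused).
Since labor is not tight, its dual is 0.
Dual feasibility on the basic columns requires 2·y_wheel time + 6·y_kiln = 18, 5·y_wheel time + 5·y_kiln = 35.
Solving: y_wheel time = 6, y_kiln = 1.
plates enters the basis when its profit ≥ yᵀa₃ = 6·3 + 1·5 = 23.

23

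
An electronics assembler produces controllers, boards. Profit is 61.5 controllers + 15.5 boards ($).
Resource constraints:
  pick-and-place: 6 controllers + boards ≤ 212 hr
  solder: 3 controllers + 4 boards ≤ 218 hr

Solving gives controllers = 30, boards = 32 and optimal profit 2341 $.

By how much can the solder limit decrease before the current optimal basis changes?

112

Binding constraints: pick-and-place, solder. The basis is B = [[6,1],[3,4]] with det 21.
Per unit decrease in solder, x* moves by d = (0.0476, -0.2857).
The basis stays optimal until boards reaches 0; allowable decrease = 112 hr.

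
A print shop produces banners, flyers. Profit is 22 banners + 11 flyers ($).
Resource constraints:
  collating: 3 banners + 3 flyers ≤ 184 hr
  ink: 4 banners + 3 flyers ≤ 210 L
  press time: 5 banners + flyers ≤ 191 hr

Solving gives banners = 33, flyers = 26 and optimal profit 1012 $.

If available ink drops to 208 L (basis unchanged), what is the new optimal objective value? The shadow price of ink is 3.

1006

Δb = -2, so new z* = 1012 + (3)·(-2) = 1012 − 6 = 1006.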